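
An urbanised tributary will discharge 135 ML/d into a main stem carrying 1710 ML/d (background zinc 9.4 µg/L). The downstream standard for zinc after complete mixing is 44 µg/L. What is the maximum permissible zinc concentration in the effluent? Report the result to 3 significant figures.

482 µg/L

At the limit, (Qr·Cr + Qe·Cₑ)/(Qr + Qe) = 44:
Cₑ = (1845·44 − 1710·9.400) / 135.0 = 482.3 µg/L.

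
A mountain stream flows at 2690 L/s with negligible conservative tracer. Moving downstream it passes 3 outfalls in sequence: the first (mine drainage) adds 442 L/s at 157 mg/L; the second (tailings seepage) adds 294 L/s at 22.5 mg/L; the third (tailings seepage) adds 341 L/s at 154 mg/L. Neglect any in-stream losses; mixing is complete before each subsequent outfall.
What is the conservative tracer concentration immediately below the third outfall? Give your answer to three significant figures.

34.1 mg/L

Outfall 1: combined Q = 3132 L/s; C = (2690·0 + 442.0·157.0)/3132 = 22.16 mg/L.
Outfall 2: combined Q = 3426 L/s; C = (3132·22.16 + 294.0·22.50)/3426 = 22.19 mg/L.
Outfall 3: combined Q = 3767 L/s; C = (3426·22.19 + 341.0·154.0)/3767 = 34.12 mg/L.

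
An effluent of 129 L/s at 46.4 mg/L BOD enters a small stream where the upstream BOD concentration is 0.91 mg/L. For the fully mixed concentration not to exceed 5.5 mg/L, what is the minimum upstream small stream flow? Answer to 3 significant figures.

1150 L/s

Set C_mix = 5.5: (Q·0.9100 + 129.0·46.40) / (Q + 129.0) = 5.5
→ Q = 129.0·(46.40 − 5.5)/(5.5 − 0.9100) = 1149 L/s.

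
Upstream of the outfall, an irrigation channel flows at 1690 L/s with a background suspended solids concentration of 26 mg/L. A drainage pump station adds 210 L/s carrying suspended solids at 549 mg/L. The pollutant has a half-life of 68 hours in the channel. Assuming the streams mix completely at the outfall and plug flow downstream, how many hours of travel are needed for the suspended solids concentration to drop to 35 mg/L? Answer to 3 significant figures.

85.7 h

After mixing, C = (1690·26.00 + 210.0·549.0) / 1900 = 159200/1900 = 83.81 mg/L.
Half-life 68 h → k = ln 2 / 68 = 0.01019 h⁻¹ = 0.2446 d⁻¹.
83.81·exp(−k·t) = 35 → t = ln(83.81/35)/k = 308400 s = 85.66 h.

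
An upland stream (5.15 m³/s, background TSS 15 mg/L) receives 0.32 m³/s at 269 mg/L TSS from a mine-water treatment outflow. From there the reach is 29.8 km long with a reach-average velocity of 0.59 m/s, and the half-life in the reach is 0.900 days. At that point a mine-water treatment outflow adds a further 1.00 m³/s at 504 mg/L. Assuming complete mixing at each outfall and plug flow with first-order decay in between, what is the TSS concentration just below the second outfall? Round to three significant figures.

After mixing, C = (5.150·15.00 + 0.3200·269.0) / 5.470 = 163.3/5.470 = 29.86 mg/L; combined flow 5.470 m³/s.
Travel time t = 29.8·1000 / 0.59 = 50510 s = 14.03 h.
Half-life 0.900 d → k = ln 2 / 0.900 = 0.7702 d⁻¹.
Decay over the reach: 29.86·exp(−kt) = 29.86·0.6375 = 19.03 mg/L.
At the second outfall, C = (5.470·19.03 + 1.000·504.0) / (5.470 + 1.000) = 93.99 mg/L.

94.0 mg/L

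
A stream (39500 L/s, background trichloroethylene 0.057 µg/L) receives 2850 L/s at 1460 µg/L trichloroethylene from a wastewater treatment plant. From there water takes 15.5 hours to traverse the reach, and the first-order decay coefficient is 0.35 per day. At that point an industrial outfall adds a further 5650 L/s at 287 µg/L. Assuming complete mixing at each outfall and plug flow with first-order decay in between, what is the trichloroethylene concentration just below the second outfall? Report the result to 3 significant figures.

103 µg/L

Conservation of mass: C = (39500·0.05700 + 2850·1460) / 42350 = 4163000/42350 = 98.31 µg/L; combined flow 42350 L/s.
Applying C = C₀e^(−kt): 98.31 × 0.7977 = 78.42 µg/L.
At the second outfall, C = (42350·78.42 + 5650·287.0) / (42350 + 5650) = 103.0 µg/L.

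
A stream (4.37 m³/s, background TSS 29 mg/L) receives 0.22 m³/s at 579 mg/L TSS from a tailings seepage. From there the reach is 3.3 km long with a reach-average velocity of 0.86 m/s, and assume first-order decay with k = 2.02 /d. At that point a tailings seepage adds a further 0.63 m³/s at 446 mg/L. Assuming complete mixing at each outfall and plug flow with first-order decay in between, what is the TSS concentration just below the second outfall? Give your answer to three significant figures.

Mixed concentration C = ΣQC/ΣQ = (4.370·29.00 + 0.2200·579.0) / 4.590 = 254.1/4.590 = 55.36 mg/L; combined flow 4.590 m³/s.
Travel time t = 3.3·1000 / 0.86 = 3837 s = 1.066 h.
After decay, C = 55.36 × e^(−kt) = 55.36 × 0.9142 = 50.61 mg/L.
Second outfall: C = (4.590·50.61 + 0.6300·446.0)/5.220 = 98.33 mg/L.

98.3 mg/L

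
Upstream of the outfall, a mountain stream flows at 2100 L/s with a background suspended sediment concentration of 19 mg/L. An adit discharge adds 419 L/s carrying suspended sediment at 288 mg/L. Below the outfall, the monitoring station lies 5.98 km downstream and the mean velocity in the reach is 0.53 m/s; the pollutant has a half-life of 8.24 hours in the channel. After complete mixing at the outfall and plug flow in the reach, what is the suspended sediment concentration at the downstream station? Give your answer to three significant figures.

49.0 mg/L

Conservation of mass: C = (2100·19.00 + 419.0·288.0) / 2519 = 160600/2519 = 63.74 mg/L.
Travel time t = 5.98·1000 / 0.53 = 11280 s = 3.134 h.
Half-life 8.24 h → k = ln 2 / 8.24 = 0.08412 h⁻¹ = 2.019 d⁻¹.
Applying C = C₀e^(−kt): 63.74 × 0.7682 = 48.97 mg/L.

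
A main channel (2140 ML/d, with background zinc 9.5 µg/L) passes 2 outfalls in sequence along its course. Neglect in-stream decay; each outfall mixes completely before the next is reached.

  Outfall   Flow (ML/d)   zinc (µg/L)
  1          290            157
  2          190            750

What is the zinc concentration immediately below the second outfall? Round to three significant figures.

Below outfall 1: Q → 2430 ML/d, C = (2140·9.500 + 290.0·157.0)/2430 = 27.10 µg/L.
Below outfall 2: Q → 2620 ML/d, C = (2430·27.10 + 190.0·750.0)/2620 = 79.53 µg/L.

79.5 µg/L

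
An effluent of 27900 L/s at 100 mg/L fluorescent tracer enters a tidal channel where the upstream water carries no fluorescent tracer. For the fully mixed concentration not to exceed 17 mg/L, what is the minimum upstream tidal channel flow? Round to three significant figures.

136000 L/s

Set C_mix = 17: (Q·0 + 27900·100.0) / (Q + 27900) = 17
→ Q = 27900·(100.0 − 17)/(17 − 0) = 136200 L/s.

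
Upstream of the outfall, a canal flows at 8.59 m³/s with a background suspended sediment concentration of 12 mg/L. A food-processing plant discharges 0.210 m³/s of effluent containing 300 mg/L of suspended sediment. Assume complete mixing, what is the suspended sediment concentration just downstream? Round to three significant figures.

18.9 mg/L

After mixing, C = (8.590·12.00 + 0.2100·300.0) / 8.800 = 166.1/8.800 = 18.87 mg/L.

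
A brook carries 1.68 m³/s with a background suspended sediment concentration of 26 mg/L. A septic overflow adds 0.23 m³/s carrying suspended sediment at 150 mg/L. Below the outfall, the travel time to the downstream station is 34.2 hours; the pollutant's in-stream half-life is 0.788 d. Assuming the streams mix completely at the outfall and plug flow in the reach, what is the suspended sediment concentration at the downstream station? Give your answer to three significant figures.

Flow-weighted average: C = (1.680·26.00 + 0.2300·150.0) / 1.910 = 78.18/1.910 = 40.93 mg/L.
Half-life 0.788 d → k = ln 2 / 0.788 = 0.8796 d⁻¹.
After decay, C = 40.93 × e^(−kt) = 40.93 × 0.2855 = 11.69 mg/L.

11.7 mg/L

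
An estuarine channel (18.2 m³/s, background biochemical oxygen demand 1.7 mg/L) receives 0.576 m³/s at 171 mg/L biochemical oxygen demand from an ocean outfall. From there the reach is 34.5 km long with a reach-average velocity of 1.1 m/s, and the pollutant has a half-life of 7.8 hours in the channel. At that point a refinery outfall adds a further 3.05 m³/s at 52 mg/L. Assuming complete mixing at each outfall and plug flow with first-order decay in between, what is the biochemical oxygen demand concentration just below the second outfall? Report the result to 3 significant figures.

Mixed concentration C = ΣQC/ΣQ = (18.20·1.700 + 0.5760·171.0) / 18.78 = 129.4/18.78 = 6.894 mg/L; combined flow 18.78 m³/s.
Travel time t = 34.5·1000 / 1.1 = 31360 s = 8.712 h.
Half-life 7.8 h → k = ln 2 / 7.8 = 0.08887 h⁻¹ = 2.133 d⁻¹.
First-order decay: C = 6.894·exp(−k·t) = 6.894·0.4611 = 3.178 mg/L.
Second outfall: C = (18.78·3.178 + 3.050·52.00)/21.83 = 10.00 mg/L.

10.0 mg/L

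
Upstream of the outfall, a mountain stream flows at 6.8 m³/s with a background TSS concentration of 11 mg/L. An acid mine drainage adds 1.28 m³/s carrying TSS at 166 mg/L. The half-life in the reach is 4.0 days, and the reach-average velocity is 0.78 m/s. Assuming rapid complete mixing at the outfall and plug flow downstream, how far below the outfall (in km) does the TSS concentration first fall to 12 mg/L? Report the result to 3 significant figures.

Mass balance: C = (6.800·11.00 + 1.280·166.0) / 8.080 = 287.3/8.080 = 35.55 mg/L.
Half-life 4.0 d → k = ln 2 / 4.0 = 0.1733 d⁻¹.
Set 35.55·exp(−k·t) = 12 → t = ln(35.55/12)/k = 541600 s = 150.4 h.
Distance = v·t = 0.78·541600 = 422400 m = 422.4 km.

422 km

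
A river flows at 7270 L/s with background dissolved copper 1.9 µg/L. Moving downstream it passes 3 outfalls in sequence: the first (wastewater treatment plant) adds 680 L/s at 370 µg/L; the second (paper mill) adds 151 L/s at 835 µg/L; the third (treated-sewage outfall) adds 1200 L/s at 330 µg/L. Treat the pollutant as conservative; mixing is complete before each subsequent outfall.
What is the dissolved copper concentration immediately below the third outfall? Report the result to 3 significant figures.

84.7 µg/L

Below outfall 1: Q → 7950 L/s, C = (7270·1.900 + 680.0·370.0)/7950 = 33.39 µg/L.
Below outfall 2: Q → 8101 L/s, C = (7950·33.39 + 151.0·835.0)/8101 = 48.33 µg/L.
Below outfall 3: Q → 9301 L/s, C = (8101·48.33 + 1200·330.0)/9301 = 84.67 µg/L.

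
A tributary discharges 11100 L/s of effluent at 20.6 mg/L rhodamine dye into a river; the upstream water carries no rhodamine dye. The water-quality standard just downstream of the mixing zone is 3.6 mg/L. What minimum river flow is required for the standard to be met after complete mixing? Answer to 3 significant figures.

Set C_mix = 3.6: (Q·0 + 11100·20.60) / (Q + 11100) = 3.6
→ Q = 11100·(20.60 − 3.6)/(3.6 − 0) = 52420 L/s.

52400 L/s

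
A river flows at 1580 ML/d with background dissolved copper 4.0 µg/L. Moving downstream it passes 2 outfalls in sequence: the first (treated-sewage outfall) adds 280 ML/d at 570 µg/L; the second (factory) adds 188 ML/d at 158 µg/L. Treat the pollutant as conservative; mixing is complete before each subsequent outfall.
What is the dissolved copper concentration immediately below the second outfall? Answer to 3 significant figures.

Outfall 1: combined Q = 1860 ML/d; C = (1580·4.000 + 280.0·570.0)/1860 = 89.20 µg/L.
Outfall 2: combined Q = 2048 ML/d; C = (1860·89.20 + 188.0·158.0)/2048 = 95.52 µg/L.

95.5 µg/L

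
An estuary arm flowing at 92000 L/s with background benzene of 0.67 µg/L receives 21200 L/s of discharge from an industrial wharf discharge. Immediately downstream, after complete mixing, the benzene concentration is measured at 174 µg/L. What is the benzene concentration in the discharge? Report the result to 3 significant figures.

926 µg/L

Mass balance: 92000·0.6700 + 21200·Cₑ = 113200·174.0
→ Cₑ = (113200·174.0 − 92000·0.6700) / 21200 = 926.2 µg/L.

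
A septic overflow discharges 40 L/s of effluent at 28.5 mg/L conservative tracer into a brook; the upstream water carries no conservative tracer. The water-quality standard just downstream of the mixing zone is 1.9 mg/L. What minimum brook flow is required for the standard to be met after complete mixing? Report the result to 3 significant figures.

Set C_mix = 1.9: (Q·0 + 40.00·28.50) / (Q + 40.00) = 1.9
→ Q = 40.00·(28.50 − 1.9)/(1.9 − 0) = 560.0 L/s.

560 L/s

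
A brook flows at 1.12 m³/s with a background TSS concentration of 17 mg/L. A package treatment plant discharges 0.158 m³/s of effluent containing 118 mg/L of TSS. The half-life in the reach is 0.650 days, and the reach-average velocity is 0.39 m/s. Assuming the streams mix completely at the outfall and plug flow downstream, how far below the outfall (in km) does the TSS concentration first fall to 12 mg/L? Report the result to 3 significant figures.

28.4 km

After mixing, C = (1.120·17.00 + 0.1580·118.0) / 1.278 = 37.68/1.278 = 29.49 mg/L.
Half-life 0.650 d → k = ln 2 / 0.650 = 1.066 d⁻¹.
Set 29.49·exp(−k·t) = 12 → t = ln(29.49/12)/k = 72840 s = 20.23 h.
Distance = v·t = 0.39·72840 = 28410 m = 28.41 km.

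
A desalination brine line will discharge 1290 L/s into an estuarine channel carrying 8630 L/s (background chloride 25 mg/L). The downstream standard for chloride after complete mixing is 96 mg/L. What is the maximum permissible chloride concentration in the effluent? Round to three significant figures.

571 mg/L

At the limit, (Qr·Cr + Qe·Cₑ)/(Qr + Qe) = 96:
Cₑ = (9920·96 − 8630·25.00) / 1290 = 571.0 mg/L.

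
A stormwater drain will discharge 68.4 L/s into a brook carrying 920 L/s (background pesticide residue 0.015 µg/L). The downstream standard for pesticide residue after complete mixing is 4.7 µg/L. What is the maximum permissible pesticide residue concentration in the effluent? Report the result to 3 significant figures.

67.7 µg/L

At the limit, (Qr·Cr + Qe·Cₑ)/(Qr + Qe) = 4.7:
Cₑ = (988.4·4.7 − 920.0·0.01500) / 68.40 = 67.71 µg/L.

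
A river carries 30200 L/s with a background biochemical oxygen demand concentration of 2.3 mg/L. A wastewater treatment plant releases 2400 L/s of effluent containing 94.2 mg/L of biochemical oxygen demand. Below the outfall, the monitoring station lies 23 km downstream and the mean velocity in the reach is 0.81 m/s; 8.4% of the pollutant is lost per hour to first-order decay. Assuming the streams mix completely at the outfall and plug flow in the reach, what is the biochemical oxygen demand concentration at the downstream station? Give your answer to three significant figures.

Conservation of mass: C = (30200·2.300 + 2400·94.20) / 32600 = 295500/32600 = 9.066 mg/L.
Travel time t = 23·1000 / 0.81 = 28400 s = 7.888 h.
8.4%/h lost → k = −ln(1 − 0.084) = 0.08774 h⁻¹.
First-order decay: C = 9.066·exp(−k·t) = 9.066·0.5006 = 4.538 mg/L.

4.54 mg/L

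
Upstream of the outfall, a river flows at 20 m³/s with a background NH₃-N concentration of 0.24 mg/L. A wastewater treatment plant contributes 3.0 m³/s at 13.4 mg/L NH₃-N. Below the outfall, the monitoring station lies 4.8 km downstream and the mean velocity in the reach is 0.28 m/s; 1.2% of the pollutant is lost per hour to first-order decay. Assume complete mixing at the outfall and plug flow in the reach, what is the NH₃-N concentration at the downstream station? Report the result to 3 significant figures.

1.85 mg/L

Conservation of mass: C = (20.00·0.2400 + 3.000·13.40) / 23.00 = 45.00/23.00 = 1.957 mg/L.
Travel time t = 4.8·1000 / 0.28 = 17140 s = 4.762 h.
1.2%/h lost → k = −ln(1 − 0.012) = 0.01207 h⁻¹.
Decay over the reach: 1.957·exp(−kt) = 1.957·0.9441 = 1.847 mg/L.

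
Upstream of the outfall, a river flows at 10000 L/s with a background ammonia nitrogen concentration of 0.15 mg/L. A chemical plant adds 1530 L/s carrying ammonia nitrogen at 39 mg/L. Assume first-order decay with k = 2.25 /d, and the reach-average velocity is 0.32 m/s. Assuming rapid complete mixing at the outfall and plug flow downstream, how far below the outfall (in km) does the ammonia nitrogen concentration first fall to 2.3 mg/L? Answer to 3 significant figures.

10.3 km

Mass balance: C = (10000·0.1500 + 1530·39.00) / 11530 = 61170/11530 = 5.305 mg/L.
Set 5.305·exp(−k·t) = 2.3 → t = ln(5.305/2.3)/k = 32090 s = 8.915 h.
Distance = v·t = 0.32·32090 = 10270 m = 10.27 km.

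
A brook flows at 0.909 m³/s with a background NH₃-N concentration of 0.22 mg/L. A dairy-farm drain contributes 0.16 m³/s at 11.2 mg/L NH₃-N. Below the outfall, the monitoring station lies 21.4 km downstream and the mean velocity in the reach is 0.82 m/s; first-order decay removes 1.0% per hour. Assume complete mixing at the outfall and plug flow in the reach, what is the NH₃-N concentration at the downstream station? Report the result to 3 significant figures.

1.73 mg/L

After mixing, C = (0.9090·0.2200 + 0.1600·11.20) / 1.069 = 1.992/1.069 = 1.863 mg/L.
Travel time t = 21.4·1000 / 0.82 = 26100 s = 7.249 h.
1.0%/h lost → k = −ln(1 − 0.01) = 0.01005 h⁻¹.
After decay, C = 1.863 × e^(−kt) = 1.863 × 0.9297 = 1.732 mg/L.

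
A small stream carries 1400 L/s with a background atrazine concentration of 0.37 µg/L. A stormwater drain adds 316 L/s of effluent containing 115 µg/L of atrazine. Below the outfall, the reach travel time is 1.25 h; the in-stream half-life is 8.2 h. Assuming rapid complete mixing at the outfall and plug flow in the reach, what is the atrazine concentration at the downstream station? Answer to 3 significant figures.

19.3 µg/L

Flow-weighted average: C = (1400·0.3700 + 316.0·115.0) / 1716 = 36860/1716 = 21.48 µg/L.
Half-life 8.2 h → k = ln 2 / 8.2 = 0.08453 h⁻¹ = 2.029 d⁻¹.
Applying C = C₀e^(−kt): 21.48 × 0.8997 = 19.33 µg/L.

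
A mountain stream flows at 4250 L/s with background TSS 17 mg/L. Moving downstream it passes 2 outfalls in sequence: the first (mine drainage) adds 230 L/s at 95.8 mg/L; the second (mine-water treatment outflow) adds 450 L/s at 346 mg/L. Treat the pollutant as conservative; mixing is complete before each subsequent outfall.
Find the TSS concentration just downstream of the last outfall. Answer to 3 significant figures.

50.7 mg/L

Below outfall 1: Q → 4480 L/s, C = (4250·17.00 + 230.0·95.80)/4480 = 21.05 mg/L.
Below outfall 2: Q → 4930 L/s, C = (4480·21.05 + 450.0·346.0)/4930 = 50.71 mg/L.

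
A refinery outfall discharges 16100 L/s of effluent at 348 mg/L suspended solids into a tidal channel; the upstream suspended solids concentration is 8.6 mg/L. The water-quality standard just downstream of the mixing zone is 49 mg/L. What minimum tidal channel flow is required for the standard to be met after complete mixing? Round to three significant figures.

Set C_mix = 49: (Q·8.600 + 16100·348.0) / (Q + 16100) = 49
→ Q = 16100·(348.0 − 49)/(49 − 8.600) = 119200 L/s.

119000 L/s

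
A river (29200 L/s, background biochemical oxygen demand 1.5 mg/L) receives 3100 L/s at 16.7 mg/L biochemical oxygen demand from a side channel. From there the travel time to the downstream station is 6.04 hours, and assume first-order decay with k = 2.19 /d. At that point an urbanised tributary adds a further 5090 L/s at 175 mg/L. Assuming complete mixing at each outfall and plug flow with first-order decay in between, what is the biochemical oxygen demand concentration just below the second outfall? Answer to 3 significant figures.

Flow-weighted average: C = (29200·1.500 + 3100·16.70) / 32300 = 95570/32300 = 2.959 mg/L; combined flow 32300 L/s.
First-order decay: C = 2.959·exp(−k·t) = 2.959·0.5763 = 1.705 mg/L.
At the second outfall, C = (32300·1.705 + 5090·175.0) / (32300 + 5090) = 25.30 mg/L.

25.3 mg/L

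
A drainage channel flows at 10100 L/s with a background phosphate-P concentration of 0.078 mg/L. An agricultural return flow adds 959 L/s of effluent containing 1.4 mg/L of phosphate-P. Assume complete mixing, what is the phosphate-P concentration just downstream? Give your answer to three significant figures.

Mixed concentration C = ΣQC/ΣQ = (10100·0.07800 + 959.0·1.400) / 11060 = 2130/11060 = 0.1926 mg/L.

0.193 mg/L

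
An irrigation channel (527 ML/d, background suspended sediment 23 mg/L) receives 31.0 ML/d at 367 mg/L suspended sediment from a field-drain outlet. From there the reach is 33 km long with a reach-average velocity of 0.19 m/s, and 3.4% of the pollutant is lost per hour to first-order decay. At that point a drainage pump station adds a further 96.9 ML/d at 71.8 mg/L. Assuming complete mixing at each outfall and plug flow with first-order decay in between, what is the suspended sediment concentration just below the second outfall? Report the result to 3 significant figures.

17.4 mg/L

After mixing, C = (527.0·23.00 + 31.00·367.0) / 558.0 = 23500/558.0 = 42.11 mg/L; combined flow 558.0 ML/d.
Travel time t = 33·1000 / 0.19 = 173700 s = 48.25 h.
3.4%/h lost → k = −ln(1 − 0.034) = 0.03459 h⁻¹.
After decay, C = 42.11 × e^(−kt) = 42.11 × 0.1885 = 7.936 mg/L.
Second outfall: C = (558.0·7.936 + 96.90·71.80)/654.9 = 17.39 mg/L.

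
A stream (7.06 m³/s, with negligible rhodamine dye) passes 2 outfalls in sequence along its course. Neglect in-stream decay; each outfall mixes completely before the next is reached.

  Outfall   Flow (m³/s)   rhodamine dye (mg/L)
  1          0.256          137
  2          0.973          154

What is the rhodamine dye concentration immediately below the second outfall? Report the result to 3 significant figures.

22.3 mg/L

Outfall 1: combined Q = 7.316 m³/s; C = (7.060·0 + 0.2560·137.0)/7.316 = 4.794 mg/L.
Outfall 2: combined Q = 8.289 m³/s; C = (7.316·4.794 + 0.9730·154.0)/8.289 = 22.31 mg/L.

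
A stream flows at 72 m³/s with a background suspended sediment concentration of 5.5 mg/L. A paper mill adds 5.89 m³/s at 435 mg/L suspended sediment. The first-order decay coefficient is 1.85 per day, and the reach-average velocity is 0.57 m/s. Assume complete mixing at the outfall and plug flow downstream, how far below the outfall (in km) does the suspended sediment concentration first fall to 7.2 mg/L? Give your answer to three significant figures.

Flow-weighted average: C = (72.00·5.500 + 5.890·435.0) / 77.89 = 2958/77.89 = 37.98 mg/L.
Set 37.98·exp(−k·t) = 7.2 → t = ln(37.98/7.2)/k = 77660 s = 21.57 h.
Distance = v·t = 0.57·77660 = 44270 m = 44.27 km.

44.3 km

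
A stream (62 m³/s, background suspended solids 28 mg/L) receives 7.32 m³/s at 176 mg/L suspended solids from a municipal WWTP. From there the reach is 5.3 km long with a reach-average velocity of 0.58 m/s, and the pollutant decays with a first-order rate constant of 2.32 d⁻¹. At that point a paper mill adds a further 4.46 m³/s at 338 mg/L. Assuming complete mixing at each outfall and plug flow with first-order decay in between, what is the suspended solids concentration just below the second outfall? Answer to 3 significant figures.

Mixed concentration C = ΣQC/ΣQ = (62.00·28.00 + 7.320·176.0) / 69.32 = 3024/69.32 = 43.63 mg/L; combined flow 69.32 m³/s.
Travel time t = 5.3·1000 / 0.58 = 9138 s = 2.538 h.
Applying C = C₀e^(−kt): 43.63 × 0.7824 = 34.14 mg/L.
Second outfall: C = (69.32·34.14 + 4.460·338.0)/73.78 = 52.50 mg/L.

52.5 mg/L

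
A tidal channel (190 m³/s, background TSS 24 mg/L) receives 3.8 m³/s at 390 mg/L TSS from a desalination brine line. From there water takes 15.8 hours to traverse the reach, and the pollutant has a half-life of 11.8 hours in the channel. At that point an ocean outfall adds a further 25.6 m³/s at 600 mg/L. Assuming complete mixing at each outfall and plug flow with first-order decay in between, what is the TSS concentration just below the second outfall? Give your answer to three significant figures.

80.9 mg/L

Conservation of mass: C = (190.0·24.00 + 3.800·390.0) / 193.8 = 6042/193.8 = 31.18 mg/L; combined flow 193.8 m³/s.
Half-life 11.8 h → k = ln 2 / 11.8 = 0.05874 h⁻¹ = 1.410 d⁻¹.
After decay, C = 31.18 × e^(−kt) = 31.18 × 0.3953 = 12.32 mg/L.
At the second outfall, C = (193.8·12.32 + 25.60·600.0) / (193.8 + 25.60) = 80.90 mg/L.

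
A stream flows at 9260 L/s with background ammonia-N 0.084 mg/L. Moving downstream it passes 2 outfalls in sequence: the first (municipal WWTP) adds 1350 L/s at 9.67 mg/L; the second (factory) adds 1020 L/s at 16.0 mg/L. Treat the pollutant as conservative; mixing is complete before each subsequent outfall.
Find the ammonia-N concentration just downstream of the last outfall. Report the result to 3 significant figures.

2.59 mg/L

Outfall 1: combined Q = 10610 L/s; C = (9260·0.08400 + 1350·9.670)/10610 = 1.304 mg/L.
Outfall 2: combined Q = 11630 L/s; C = (10610·1.304 + 1020·16.00)/11630 = 2.593 mg/L.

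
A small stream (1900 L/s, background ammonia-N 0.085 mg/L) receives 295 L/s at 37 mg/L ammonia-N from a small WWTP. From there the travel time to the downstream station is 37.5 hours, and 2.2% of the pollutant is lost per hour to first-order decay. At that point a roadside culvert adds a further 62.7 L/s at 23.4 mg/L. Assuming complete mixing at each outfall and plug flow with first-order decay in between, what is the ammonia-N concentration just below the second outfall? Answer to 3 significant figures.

After mixing, C = (1900·0.08500 + 295.0·37.00) / 2195 = 11080/2195 = 5.046 mg/L; combined flow 2195 L/s.
2.2%/h lost → k = −ln(1 − 0.022) = 0.02225 h⁻¹.
Applying C = C₀e^(−kt): 5.046 × 0.4342 = 2.191 mg/L.
At the second outfall, C = (2195·2.191 + 62.70·23.40) / (2195 + 62.70) = 2.780 mg/L.

2.78 mg/L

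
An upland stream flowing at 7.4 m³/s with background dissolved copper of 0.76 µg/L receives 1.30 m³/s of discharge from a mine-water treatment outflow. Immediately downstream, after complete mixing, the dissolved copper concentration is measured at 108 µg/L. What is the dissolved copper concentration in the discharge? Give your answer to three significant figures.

Mass balance: 7.400·0.7600 + 1.300·Cₑ = 8.700·108.0
→ Cₑ = (8.700·108.0 − 7.400·0.7600) / 1.300 = 718.4 µg/L.

718 µg/L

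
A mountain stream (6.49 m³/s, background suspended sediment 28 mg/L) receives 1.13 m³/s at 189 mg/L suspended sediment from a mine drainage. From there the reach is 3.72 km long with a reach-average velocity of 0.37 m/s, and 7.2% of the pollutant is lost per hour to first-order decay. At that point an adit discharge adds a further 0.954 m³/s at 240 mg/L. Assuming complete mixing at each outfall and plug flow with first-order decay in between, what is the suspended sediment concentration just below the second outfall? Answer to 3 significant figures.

64.1 mg/L

Flow-weighted average: C = (6.490·28.00 + 1.130·189.0) / 7.620 = 395.3/7.620 = 51.88 mg/L; combined flow 7.620 m³/s.
Travel time t = 3.72·1000 / 0.37 = 10050 s = 2.793 h.
7.2%/h lost → k = −ln(1 − 0.072) = 0.07472 h⁻¹.
Decay over the reach: 51.88·exp(−kt) = 51.88·0.8116 = 42.10 mg/L.
At the second outfall, C = (7.620·42.10 + 0.9540·240.0) / (7.620 + 0.9540) = 64.12 mg/L.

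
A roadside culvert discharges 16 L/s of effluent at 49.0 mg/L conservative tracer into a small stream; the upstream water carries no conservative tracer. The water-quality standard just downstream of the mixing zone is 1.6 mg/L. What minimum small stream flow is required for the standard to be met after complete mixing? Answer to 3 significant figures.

Set C_mix = 1.6: (Q·0 + 16.00·49.00) / (Q + 16.00) = 1.6
→ Q = 16.00·(49.00 − 1.6)/(1.6 − 0) = 474.0 L/s.

474 L/s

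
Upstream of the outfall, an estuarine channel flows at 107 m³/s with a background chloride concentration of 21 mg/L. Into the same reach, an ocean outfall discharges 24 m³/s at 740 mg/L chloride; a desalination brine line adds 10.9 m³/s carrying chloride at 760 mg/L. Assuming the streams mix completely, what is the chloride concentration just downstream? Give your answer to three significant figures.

199 mg/L

Conservation of mass: C = (107.0·21.00 + 24.00·740.0 + 10.90·760.0) / 141.9 = 28290/141.9 = 199.4 mg/L.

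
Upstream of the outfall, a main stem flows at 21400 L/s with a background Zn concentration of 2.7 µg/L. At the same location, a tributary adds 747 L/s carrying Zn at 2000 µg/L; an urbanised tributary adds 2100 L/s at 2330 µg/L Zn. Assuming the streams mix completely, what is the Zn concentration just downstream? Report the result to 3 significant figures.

266 µg/L

Mass balance: C = (21400·2.700 + 747.0·2000 + 2100·2330) / 24250 = 6445000/24250 = 265.8 µg/L.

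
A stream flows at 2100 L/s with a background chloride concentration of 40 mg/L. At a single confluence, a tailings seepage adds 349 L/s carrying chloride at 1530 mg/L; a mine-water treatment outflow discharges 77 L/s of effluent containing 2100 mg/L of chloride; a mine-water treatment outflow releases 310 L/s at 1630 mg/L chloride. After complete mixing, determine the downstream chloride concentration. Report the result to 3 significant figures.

Conservation of mass: C = (2100·40.00 + 349.0·1530 + 77.00·2100 + 310.0·1630) / 2836 = 1285000/2836 = 453.1 mg/L.

453 mg/L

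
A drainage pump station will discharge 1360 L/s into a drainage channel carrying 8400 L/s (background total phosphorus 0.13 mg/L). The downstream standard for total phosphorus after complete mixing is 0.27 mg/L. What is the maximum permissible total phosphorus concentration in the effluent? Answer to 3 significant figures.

At the limit, (Qr·Cr + Qe·Cₑ)/(Qr + Qe) = 0.27:
Cₑ = (9760·0.27 − 8400·0.1300) / 1360 = 1.135 mg/L.

1.13 mg/L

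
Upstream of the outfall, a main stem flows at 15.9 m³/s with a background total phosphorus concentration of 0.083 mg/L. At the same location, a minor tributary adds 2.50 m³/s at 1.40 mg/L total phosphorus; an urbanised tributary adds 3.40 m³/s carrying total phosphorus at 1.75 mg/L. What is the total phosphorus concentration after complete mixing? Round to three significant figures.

0.494 mg/L

After mixing, C = (15.90·0.08300 + 2.500·1.400 + 3.400·1.750) / 21.80 = 10.77/21.80 = 0.4940 mg/L.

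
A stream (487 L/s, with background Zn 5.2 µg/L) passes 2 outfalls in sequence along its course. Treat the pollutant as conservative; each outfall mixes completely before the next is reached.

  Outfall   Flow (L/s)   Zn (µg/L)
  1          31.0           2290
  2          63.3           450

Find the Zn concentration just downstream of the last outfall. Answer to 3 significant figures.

175 µg/L

Below outfall 1: Q → 518.0 L/s, C = (487.0·5.200 + 31.00·2290)/518.0 = 141.9 µg/L.
Below outfall 2: Q → 581.3 L/s, C = (518.0·141.9 + 63.30·450.0)/581.3 = 175.5 µg/L.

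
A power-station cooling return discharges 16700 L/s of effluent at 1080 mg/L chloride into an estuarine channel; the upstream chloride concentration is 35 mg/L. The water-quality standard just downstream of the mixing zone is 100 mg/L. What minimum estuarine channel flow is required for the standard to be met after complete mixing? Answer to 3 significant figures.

Set C_mix = 100: (Q·35.00 + 16700·1080) / (Q + 16700) = 100
→ Q = 16700·(1080 − 100)/(100 − 35.00) = 251800 L/s.

252000 L/s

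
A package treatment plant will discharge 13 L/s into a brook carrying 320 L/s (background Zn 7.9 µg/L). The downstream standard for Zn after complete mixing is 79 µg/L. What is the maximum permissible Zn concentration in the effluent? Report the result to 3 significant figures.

At the limit, (Qr·Cr + Qe·Cₑ)/(Qr + Qe) = 79:
Cₑ = (333.0·79 − 320.0·7.900) / 13.00 = 1829 µg/L.

1830 µg/L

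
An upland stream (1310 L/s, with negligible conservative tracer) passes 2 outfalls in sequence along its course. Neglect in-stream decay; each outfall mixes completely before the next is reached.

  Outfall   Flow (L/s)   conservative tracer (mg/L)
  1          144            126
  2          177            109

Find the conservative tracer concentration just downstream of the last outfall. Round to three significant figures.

After outfall 1: Q = 1310 + 144.0 = 1454 L/s; C = (1310·0 + 144.0·126.0)/1454 = 12.48 mg/L.
After outfall 2: Q = 1454 + 177.0 = 1631 L/s; C = (1454·12.48 + 177.0·109.0)/1631 = 22.95 mg/L.

23.0 mg/L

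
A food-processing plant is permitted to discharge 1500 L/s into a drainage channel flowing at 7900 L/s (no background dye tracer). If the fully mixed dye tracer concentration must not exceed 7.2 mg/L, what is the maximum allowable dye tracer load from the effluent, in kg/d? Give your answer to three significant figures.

Mass balance at the limit: 7900·0 + 1500·Cₑ = 9400·7.2 → Cₑ = 45.12 mg/L.
1500 L/s = 1.500 m³/s. Load = 1.500 m³/s × 45.12 g/m³ × 86 400 s/d = 5848 kg/d.

5850 kg/d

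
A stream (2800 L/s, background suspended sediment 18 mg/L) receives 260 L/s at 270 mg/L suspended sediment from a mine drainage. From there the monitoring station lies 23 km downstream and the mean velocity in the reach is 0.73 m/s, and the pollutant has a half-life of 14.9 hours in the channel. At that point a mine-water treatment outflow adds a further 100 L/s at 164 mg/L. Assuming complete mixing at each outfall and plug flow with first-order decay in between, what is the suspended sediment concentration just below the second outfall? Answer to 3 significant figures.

30.6 mg/L

Conservation of mass: C = (2800·18.00 + 260.0·270.0) / 3060 = 120600/3060 = 39.41 mg/L; combined flow 3060 L/s.
Travel time t = 23·1000 / 0.73 = 31510 s = 8.752 h.
Half-life 14.9 h → k = ln 2 / 14.9 = 0.04652 h⁻¹ = 1.116 d⁻¹.
After decay, C = 39.41 × e^(−kt) = 39.41 × 0.6656 = 26.23 mg/L.
At the second outfall, C = (3060·26.23 + 100.0·164.0) / (3060 + 100.0) = 30.59 mg/L.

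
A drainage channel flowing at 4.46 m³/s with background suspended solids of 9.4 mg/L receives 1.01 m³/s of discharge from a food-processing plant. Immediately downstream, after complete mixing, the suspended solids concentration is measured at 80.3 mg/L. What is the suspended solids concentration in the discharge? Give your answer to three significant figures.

393 mg/L

Mass balance: 4.460·9.400 + 1.010·Cₑ = 5.470·80.30
→ Cₑ = (5.470·80.30 − 4.460·9.400) / 1.010 = 393.4 mg/L.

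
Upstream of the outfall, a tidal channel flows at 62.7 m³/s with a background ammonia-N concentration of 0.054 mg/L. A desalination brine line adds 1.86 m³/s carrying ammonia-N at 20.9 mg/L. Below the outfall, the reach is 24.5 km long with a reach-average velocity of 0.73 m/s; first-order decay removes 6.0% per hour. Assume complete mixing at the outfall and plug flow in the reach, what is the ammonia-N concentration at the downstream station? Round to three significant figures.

0.368 mg/L

Flow-weighted average: C = (62.70·0.05400 + 1.860·20.90) / 64.56 = 42.26/64.56 = 0.6546 mg/L.
Travel time t = 24.5·1000 / 0.73 = 33560 s = 9.323 h.
6.0%/h lost → k = −ln(1 − 0.06) = 0.06188 h⁻¹.
After decay, C = 0.6546 × e^(−kt) = 0.6546 × 0.5617 = 0.3677 mg/L.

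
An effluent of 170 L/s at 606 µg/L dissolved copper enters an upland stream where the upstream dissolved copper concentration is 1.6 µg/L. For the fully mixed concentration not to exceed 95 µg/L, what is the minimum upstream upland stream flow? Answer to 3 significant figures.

Set C_mix = 95: (Q·1.600 + 170.0·606.0) / (Q + 170.0) = 95
→ Q = 170.0·(606.0 − 95)/(95 − 1.600) = 930.1 L/s.

930 L/s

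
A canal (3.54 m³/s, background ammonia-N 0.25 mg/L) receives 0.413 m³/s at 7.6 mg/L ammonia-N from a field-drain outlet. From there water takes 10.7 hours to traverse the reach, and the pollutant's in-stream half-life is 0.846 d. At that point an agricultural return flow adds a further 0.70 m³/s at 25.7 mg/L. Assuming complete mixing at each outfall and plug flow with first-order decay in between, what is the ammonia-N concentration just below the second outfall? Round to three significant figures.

4.47 mg/L

Conservation of mass: C = (3.540·0.2500 + 0.4130·7.600) / 3.953 = 4.024/3.953 = 1.018 mg/L; combined flow 3.953 m³/s.
Half-life 0.846 d → k = ln 2 / 0.846 = 0.8193 d⁻¹.
Decay over the reach: 1.018·exp(−kt) = 1.018·0.6940 = 0.7064 mg/L.
At the second outfall, C = (3.953·0.7064 + 0.7000·25.70) / (3.953 + 0.7000) = 4.466 mg/L.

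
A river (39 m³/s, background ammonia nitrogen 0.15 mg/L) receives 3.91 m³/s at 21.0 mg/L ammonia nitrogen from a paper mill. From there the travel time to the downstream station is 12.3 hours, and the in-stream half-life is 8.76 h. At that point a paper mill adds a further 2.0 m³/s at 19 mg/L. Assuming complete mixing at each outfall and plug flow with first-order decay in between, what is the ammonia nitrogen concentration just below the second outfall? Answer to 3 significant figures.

Mixed concentration C = ΣQC/ΣQ = (39.00·0.1500 + 3.910·21.00) / 42.91 = 87.96/42.91 = 2.050 mg/L; combined flow 42.91 m³/s.
Half-life 8.76 h → k = ln 2 / 8.76 = 0.07913 h⁻¹ = 1.899 d⁻¹.
Decay over the reach: 2.050·exp(−kt) = 2.050·0.3779 = 0.7745 mg/L.
Second outfall: C = (42.91·0.7745 + 2.000·19.00)/44.91 = 1.586 mg/L.

1.59 mg/L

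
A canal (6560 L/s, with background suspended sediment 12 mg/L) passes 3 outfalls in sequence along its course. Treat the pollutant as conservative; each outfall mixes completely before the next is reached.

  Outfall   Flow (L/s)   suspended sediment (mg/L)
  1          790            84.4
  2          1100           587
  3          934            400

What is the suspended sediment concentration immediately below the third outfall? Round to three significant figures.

124 mg/L

Below outfall 1: Q → 7350 L/s, C = (6560·12.00 + 790.0·84.40)/7350 = 19.78 mg/L.
Below outfall 2: Q → 8450 L/s, C = (7350·19.78 + 1100·587.0)/8450 = 93.62 mg/L.
Below outfall 3: Q → 9384 L/s, C = (8450·93.62 + 934.0·400.0)/9384 = 124.1 mg/L.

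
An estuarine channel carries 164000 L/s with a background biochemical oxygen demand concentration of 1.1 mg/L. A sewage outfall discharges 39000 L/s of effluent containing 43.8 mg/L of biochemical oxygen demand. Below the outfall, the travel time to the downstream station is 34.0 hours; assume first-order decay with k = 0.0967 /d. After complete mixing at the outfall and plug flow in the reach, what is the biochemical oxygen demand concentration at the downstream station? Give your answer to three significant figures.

8.11 mg/L

Conservation of mass: C = (164000·1.100 + 39000·43.80) / 203000 = 1889000/203000 = 9.303 mg/L.
Applying C = C₀e^(−kt): 9.303 × 0.8720 = 8.112 mg/L.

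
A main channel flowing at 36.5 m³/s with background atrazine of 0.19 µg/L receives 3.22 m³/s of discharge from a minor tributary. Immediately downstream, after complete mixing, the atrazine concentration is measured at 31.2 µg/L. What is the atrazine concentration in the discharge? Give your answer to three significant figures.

Mass balance: 36.50·0.1900 + 3.220·Cₑ = 39.72·31.20
→ Cₑ = (39.72·31.20 − 36.50·0.1900) / 3.220 = 382.7 µg/L.

383 µg/L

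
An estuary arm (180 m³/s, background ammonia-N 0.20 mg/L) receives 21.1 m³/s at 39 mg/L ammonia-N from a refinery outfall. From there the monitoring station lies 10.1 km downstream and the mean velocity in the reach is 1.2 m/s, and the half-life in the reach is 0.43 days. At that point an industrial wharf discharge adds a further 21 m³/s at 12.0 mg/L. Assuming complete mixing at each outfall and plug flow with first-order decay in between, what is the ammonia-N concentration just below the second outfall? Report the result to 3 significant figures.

Mass balance: C = (180.0·0.2000 + 21.10·39.00) / 201.1 = 858.9/201.1 = 4.271 mg/L; combined flow 201.1 m³/s.
Travel time t = 10.1·1000 / 1.2 = 8417 s = 2.338 h.
Half-life 0.43 d → k = ln 2 / 0.43 = 1.612 d⁻¹.
First-order decay: C = 4.271·exp(−k·t) = 4.271·0.8547 = 3.650 mg/L.
Second outfall: C = (201.1·3.650 + 21.00·12.00)/222.1 = 4.440 mg/L.

4.44 mg/L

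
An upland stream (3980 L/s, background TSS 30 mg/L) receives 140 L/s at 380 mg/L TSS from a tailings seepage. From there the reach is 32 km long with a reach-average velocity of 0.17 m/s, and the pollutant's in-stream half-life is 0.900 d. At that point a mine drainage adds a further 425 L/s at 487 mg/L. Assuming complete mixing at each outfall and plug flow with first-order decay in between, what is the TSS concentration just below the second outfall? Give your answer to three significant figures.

52.6 mg/L

Mass balance: C = (3980·30.00 + 140.0·380.0) / 4120 = 172600/4120 = 41.89 mg/L; combined flow 4120 L/s.
Travel time t = 32·1000 / 0.17 = 188200 s = 52.29 h.
Half-life 0.900 d → k = ln 2 / 0.900 = 0.7702 d⁻¹.
First-order decay: C = 41.89·exp(−k·t) = 41.89·0.1868 = 7.824 mg/L.
At the second outfall, C = (4120·7.824 + 425.0·487.0) / (4120 + 425.0) = 52.63 mg/L.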